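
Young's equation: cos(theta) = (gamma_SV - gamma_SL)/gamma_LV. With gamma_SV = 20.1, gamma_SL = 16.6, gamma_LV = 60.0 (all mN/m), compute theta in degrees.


cos(theta) = (gamma_SV - gamma_SL) / gamma_LV
cos(theta) = (20.1 - 16.6) / 60.0
cos(theta) = 0.058333
theta = arccos(0.058333) = 86.66 degrees

86.66


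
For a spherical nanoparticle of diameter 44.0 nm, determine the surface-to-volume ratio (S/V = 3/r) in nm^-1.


Radius r = 44.0/2 = 22 nm
S/V = 3 / r = 3 / 22
S/V = 0.1364 nm^-1

0.1364


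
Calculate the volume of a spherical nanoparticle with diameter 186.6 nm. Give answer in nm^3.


Radius r = 186.6/2 = 93.3 nm
Volume V = (4/3) * pi * r^3
V = (4/3) * pi * (93.3)^3
V = 3401993.98 nm^3

3401993.98


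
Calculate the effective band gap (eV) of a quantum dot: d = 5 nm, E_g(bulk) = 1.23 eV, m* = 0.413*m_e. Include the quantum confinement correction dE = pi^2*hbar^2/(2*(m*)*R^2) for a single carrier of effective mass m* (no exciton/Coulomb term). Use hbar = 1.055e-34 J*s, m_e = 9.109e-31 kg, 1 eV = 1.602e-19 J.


Radius R = 5/2 nm = 2.5e-09 m
Confinement energy dE = pi^2 * hbar^2 / (2 * m_eff * m_e * R^2)
dE = pi^2 * (1.055e-34)^2 / (2 * 0.413 * 9.109e-31 * (2.5e-09)^2) J, divided by 1.602e-19 J/eV
dE = 0.1458 eV
Total band gap = E_g(bulk) + dE = 1.23 + 0.1458 = 1.3758 eV

1.3758


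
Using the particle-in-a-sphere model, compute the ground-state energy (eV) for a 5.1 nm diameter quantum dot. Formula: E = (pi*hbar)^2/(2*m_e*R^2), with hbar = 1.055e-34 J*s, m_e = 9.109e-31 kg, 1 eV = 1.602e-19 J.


Radius R = 5.1/2 = 2.55 nm = 2.55e-09 m
E = (pi * 1.055e-34)^2 / (2 * 9.109e-31 * (2.55e-09)^2)
E(J) = 9.27307e-21
E = E(J) / 1.602e-19 = 0.0579 eV

0.0579


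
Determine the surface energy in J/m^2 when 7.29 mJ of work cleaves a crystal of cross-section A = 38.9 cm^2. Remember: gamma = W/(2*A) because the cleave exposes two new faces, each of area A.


Convert: A = 38.9 cm^2 = 0.00389 m^2, W = 7.29 mJ = 0.00729 J
Cleaving exposes two faces of area A, so total new surface = 2*A and gamma = W / (2*A)
gamma = 0.00729 / (2 * 0.00389)
gamma = 0.937 J/m^2

0.937


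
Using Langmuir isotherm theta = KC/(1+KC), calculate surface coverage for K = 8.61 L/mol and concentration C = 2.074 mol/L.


Langmuir isotherm: theta = K*C / (1 + K*C)
K*C = 8.61 * 2.074 = 17.85714
theta = 17.85714 / (1 + 17.85714) = 17.85714 / 18.85714
theta = 0.947

0.947


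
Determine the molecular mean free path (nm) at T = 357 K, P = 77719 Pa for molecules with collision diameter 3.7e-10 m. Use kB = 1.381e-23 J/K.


Mean free path: lambda = kB*T / (sqrt(2) * pi * d^2 * P)
lambda = 1.381e-23 * 357 / (sqrt(2) * pi * (3.7e-10)^2 * 77719)
lambda = 1.04296e-07 m
lambda = 104.3 nm

104.3


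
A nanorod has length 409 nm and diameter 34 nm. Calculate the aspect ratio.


Aspect ratio AR = length / diameter
AR = 409 / 34
AR = 12.03

12.03


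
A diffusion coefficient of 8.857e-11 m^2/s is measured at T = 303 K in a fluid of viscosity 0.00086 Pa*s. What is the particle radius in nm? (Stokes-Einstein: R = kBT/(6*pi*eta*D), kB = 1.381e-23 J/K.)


Stokes-Einstein: R = kB*T / (6*pi*eta*D)
R = 1.381e-23 * 303 / (6 * pi * 0.00086 * 8.857e-11)
R = 2.91441e-09 m = 2.91 nm

2.91


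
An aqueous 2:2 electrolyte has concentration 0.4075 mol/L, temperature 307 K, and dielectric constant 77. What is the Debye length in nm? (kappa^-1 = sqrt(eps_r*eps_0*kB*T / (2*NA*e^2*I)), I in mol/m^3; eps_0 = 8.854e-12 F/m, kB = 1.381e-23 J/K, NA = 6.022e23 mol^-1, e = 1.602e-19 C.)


Ionic strength I = 0.4075 * 2^2 * 1000 = 1630 mol/m^3
kappa^-1 = sqrt(77 * 8.854e-12 * 1.381e-23 * 307 / (2 * 6.022e23 * (1.602e-19)^2 * 1630))
kappa^-1 = 0.24 nm

0.24


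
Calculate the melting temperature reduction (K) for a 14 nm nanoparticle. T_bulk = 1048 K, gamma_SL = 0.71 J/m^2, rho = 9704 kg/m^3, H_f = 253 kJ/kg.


Radius R = 14/2 = 7 nm = 7e-09 m
Convert H_f = 253 kJ/kg = 253000 J/kg
dT = 2 * gamma_SL * T_bulk / (rho * H_f * R)
dT = 2 * 0.71 * 1048 / (9704 * 253000 * 7e-09)
dT = 86.6 K

86.6


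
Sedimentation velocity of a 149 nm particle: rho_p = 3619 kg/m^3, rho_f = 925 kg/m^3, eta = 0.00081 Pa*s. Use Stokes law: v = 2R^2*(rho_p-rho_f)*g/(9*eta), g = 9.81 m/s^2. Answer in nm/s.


Radius R = 149/2 nm = 7.45e-08 m
Density difference = 3619 - 925 = 2694 kg/m^3
v = 2 * R^2 * (rho_p - rho_f) * g / (9 * eta)
v = 2 * (7.45e-08)^2 * 2694 * 9.81 / (9 * 0.00081)
v = 4.02422e-08 m/s = 40.2422 nm/s

40.2422


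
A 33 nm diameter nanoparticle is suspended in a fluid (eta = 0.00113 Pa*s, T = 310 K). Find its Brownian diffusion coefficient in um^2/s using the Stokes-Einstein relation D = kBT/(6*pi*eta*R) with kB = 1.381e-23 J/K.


Radius R = 33/2 = 16.5 nm = 1.65e-08 m
D = kB*T / (6*pi*eta*R)
D = 1.381e-23 * 310 / (6 * pi * 0.00113 * 1.65e-08)
D = 1.21813e-11 m^2/s = 12.181 um^2/s

12.181


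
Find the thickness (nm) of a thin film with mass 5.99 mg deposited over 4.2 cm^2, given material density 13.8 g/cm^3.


Convert: m = 5.99 mg = 5.9900e-06 kg, A = 4.2 cm^2 = 4.2000e-04 m^2, rho = 13.8 g/cm^3 = 13800 kg/m^3
t = m / (A * rho)
t = 5.9900e-06 / (4.2000e-04 * 13800)
t = 1.0335e-06 m = 1033.5 nm

1033.5


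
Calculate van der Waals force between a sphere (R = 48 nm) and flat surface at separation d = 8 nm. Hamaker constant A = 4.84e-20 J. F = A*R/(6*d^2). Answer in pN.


Convert to SI: R = 48 nm = 4.8e-08 m, d = 8 nm = 8e-09 m
F = A * R / (6 * d^2)
F = 4.84e-20 * 4.8e-08 / (6 * (8e-09)^2)
F = 6.05e-12 N = 6.05 pN

6.05


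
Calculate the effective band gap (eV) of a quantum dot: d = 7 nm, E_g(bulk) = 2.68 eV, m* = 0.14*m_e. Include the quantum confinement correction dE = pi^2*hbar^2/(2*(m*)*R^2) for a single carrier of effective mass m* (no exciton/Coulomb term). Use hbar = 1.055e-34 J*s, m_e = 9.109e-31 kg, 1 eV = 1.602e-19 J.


Radius R = 7/2 nm = 3.5e-09 m
Confinement energy dE = pi^2 * hbar^2 / (2 * m_eff * m_e * R^2)
dE = pi^2 * (1.055e-34)^2 / (2 * 0.14 * 9.109e-31 * (3.5e-09)^2) J, divided by 1.602e-19 J/eV
dE = 0.2195 eV
Total band gap = E_g(bulk) + dE = 2.68 + 0.2195 = 2.8995 eV

2.8995


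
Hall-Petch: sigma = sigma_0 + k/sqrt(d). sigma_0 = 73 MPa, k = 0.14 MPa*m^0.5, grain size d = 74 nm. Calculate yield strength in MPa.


d = 74 nm = 7.4e-08 m
sqrt(d) = 0.0002720294
Hall-Petch contribution = k / sqrt(d) = 0.14 / 0.0002720294 = 514.7 MPa
sigma = sigma_0 + k/sqrt(d) = 73 + 514.7 = 587.7 MPa

587.7


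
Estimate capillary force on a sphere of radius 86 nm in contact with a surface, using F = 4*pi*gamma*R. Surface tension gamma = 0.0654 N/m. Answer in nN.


Convert radius: R = 86 nm = 8.6e-08 m
F = 4 * pi * gamma * R
F = 4 * pi * 0.0654 * 8.6e-08
F = 7.06783e-08 N = 70.6783 nN

70.6783


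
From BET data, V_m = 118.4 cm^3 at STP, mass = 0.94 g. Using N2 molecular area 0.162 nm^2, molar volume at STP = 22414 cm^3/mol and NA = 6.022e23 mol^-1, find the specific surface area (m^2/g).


Number of moles in monolayer = V_m / 22414 = 118.4 / 22414 = 0.00528241
Number of molecules = moles * NA = 0.00528241 * 6.022e23
SA = molecules * sigma / mass
SA = (118.4 / 22414) * 6.022e23 * 0.162e-18 / 0.94
SA = 548.2 m^2/g

548.2


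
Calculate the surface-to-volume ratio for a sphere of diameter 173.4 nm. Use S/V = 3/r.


Radius r = 173.4/2 = 86.7 nm
S/V = 3 / r = 3 / 86.7
S/V = 0.0346 nm^-1

0.0346


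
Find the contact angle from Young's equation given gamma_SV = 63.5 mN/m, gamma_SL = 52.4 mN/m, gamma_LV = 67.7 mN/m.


cos(theta) = (gamma_SV - gamma_SL) / gamma_LV
cos(theta) = (63.5 - 52.4) / 67.7
cos(theta) = 0.163959
theta = arccos(0.163959) = 80.56 degrees

80.56


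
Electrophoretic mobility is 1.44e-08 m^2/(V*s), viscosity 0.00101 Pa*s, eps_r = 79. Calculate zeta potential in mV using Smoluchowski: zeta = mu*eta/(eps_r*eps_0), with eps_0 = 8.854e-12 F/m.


Smoluchowski equation: zeta = mu * eta / (eps_r * eps_0)
zeta = 1.44e-08 * 0.00101 / (79 * 8.854e-12)
zeta = 0.020793 V = 20.79 mV

20.79


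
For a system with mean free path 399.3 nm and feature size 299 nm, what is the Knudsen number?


Knudsen number Kn = lambda / L
Kn = 399.3 / 299
Kn = 1.3355

1.3355


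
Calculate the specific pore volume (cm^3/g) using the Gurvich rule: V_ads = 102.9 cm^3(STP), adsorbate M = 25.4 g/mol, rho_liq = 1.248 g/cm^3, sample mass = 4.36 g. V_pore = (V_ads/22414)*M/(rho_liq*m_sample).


Moles adsorbed n = V_ads / 22414 = 102.9 / 22414 = 4.590881e-03 mol
Liquid volume V_liq = n * M / rho_liq = 4.590881e-03 * 25.4 / 1.248 = 0.09344 cm^3
Specific pore volume V_pore = V_liq / m_sample = 0.09344 / 4.36
V_pore = 0.0214 cm^3/g

0.0214


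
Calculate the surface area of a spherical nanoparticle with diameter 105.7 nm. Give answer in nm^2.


Radius r = 105.7/2 = 52.85 nm
Surface area SA = 4 * pi * r^2
SA = 4 * pi * (52.85)^2
SA = 35099.41 nm^2

35099.41


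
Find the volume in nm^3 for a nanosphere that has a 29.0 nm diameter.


Radius r = 29.0/2 = 14.5 nm
Volume V = (4/3) * pi * r^3
V = (4/3) * pi * (14.5)^3
V = 12770.05 nm^3

12770.05


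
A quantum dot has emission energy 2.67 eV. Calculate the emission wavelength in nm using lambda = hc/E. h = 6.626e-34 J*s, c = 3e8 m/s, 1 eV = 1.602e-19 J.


Convert energy: E = 2.67 eV = 2.67 * 1.602e-19 = 4.27734e-19 J
lambda = h*c / E = 6.626e-34 * 3e8 / 4.27734e-19
lambda = 4.64728e-07 m = 464.7 nm

464.7


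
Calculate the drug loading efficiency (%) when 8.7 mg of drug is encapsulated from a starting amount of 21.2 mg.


Drug loading efficiency = (drug loaded / drug initial) * 100
DLE = 8.7 / 21.2 * 100
DLE = 0.4104 * 100
DLE = 41.04%

41.04


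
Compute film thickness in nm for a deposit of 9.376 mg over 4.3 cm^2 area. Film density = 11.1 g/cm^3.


Convert: m = 9.376 mg = 9.3760e-06 kg, A = 4.3 cm^2 = 4.3000e-04 m^2, rho = 11.1 g/cm^3 = 11100 kg/m^3
t = m / (A * rho)
t = 9.3760e-06 / (4.3000e-04 * 11100)
t = 1.9644e-06 m = 1964.4 nm

1964.4


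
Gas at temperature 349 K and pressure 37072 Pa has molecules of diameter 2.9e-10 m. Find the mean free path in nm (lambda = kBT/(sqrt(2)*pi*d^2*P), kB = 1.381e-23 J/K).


Mean free path: lambda = kB*T / (sqrt(2) * pi * d^2 * P)
lambda = 1.381e-23 * 349 / (sqrt(2) * pi * (2.9e-10)^2 * 37072)
lambda = 3.47946e-07 m
lambda = 347.95 nm

347.95


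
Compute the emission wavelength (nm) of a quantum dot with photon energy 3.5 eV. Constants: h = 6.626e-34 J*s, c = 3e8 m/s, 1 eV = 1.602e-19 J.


Convert energy: E = 3.5 eV = 3.5 * 1.602e-19 = 5.607e-19 J
lambda = h*c / E = 6.626e-34 * 3e8 / 5.607e-19
lambda = 3.54521e-07 m = 354.5 nm

354.5


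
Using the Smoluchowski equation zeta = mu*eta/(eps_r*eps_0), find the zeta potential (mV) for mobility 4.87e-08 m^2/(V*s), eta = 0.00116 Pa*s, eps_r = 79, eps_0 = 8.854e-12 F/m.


Smoluchowski equation: zeta = mu * eta / (eps_r * eps_0)
zeta = 4.87e-08 * 0.00116 / (79 * 8.854e-12)
zeta = 0.080764 V = 80.76 mV

80.76


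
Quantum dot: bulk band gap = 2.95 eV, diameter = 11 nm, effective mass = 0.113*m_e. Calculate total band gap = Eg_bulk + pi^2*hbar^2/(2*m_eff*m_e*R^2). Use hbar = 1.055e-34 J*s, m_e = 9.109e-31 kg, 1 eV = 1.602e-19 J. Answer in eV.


Radius R = 11/2 nm = 5.5e-09 m
Confinement energy dE = pi^2 * hbar^2 / (2 * m_eff * m_e * R^2)
dE = pi^2 * (1.055e-34)^2 / (2 * 0.113 * 9.109e-31 * (5.5e-09)^2) J, divided by 1.602e-19 J/eV
dE = 0.1101 eV
Total band gap = E_g(bulk) + dE = 2.95 + 0.1101 = 3.0601 eV

3.0601


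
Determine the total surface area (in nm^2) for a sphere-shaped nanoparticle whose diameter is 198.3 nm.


Radius r = 198.3/2 = 99.15 nm
Surface area SA = 4 * pi * r^2
SA = 4 * pi * (99.15)^2
SA = 123536.5 nm^2

123536.5


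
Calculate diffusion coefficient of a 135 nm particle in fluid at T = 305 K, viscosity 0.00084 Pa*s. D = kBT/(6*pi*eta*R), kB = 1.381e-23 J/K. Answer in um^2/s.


Radius R = 135/2 = 67.5 nm = 6.75e-08 m
D = kB*T / (6*pi*eta*R)
D = 1.381e-23 * 305 / (6 * pi * 0.00084 * 6.75e-08)
D = 3.94103e-12 m^2/s = 3.941 um^2/s

3.941


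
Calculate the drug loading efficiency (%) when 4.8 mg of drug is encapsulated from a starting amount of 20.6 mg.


Drug loading efficiency = (drug loaded / drug initial) * 100
DLE = 4.8 / 20.6 * 100
DLE = 0.233 * 100
DLE = 23.3%

23.3


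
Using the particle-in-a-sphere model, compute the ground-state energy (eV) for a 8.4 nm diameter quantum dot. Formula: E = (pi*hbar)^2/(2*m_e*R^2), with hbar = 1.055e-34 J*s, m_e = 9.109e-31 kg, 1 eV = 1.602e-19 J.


Radius R = 8.4/2 = 4.2 nm = 4.2e-09 m
E = (pi * 1.055e-34)^2 / (2 * 9.109e-31 * (4.2e-09)^2)
E(J) = 3.41826e-21
E = E(J) / 1.602e-19 = 0.0213 eV

0.0213


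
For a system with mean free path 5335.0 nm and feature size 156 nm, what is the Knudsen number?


Knudsen number Kn = lambda / L
Kn = 5335.0 / 156
Kn = 34.1987

34.1987


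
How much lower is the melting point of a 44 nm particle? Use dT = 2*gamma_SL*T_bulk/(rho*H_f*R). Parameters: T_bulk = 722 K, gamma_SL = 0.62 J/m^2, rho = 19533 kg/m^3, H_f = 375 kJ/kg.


Radius R = 44/2 = 22 nm = 2.2e-08 m
Convert H_f = 375 kJ/kg = 375000 J/kg
dT = 2 * gamma_SL * T_bulk / (rho * H_f * R)
dT = 2 * 0.62 * 722 / (19533 * 375000 * 2.2e-08)
dT = 5.6 K

5.6


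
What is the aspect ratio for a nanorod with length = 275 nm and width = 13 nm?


Aspect ratio AR = length / diameter
AR = 275 / 13
AR = 21.15

21.15


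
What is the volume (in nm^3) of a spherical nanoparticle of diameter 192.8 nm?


Radius r = 192.8/2 = 96.4 nm
Volume V = (4/3) * pi * r^3
V = (4/3) * pi * (96.4)^3
V = 3752491.45 nm^3

3752491.45


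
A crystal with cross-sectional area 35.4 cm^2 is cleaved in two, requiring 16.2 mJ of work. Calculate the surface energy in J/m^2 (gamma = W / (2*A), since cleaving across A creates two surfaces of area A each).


Convert: A = 35.4 cm^2 = 0.00354 m^2, W = 16.2 mJ = 0.0162 J
Cleaving exposes two faces of area A, so total new surface = 2*A and gamma = W / (2*A)
gamma = 0.0162 / (2 * 0.00354)
gamma = 2.288 J/m^2

2.288


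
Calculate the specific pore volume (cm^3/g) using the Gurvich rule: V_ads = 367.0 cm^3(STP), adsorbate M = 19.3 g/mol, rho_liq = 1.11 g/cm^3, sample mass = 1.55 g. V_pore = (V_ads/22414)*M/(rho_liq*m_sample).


Moles adsorbed n = V_ads / 22414 = 367.0 / 22414 = 1.637370e-02 mol
Liquid volume V_liq = n * M / rho_liq = 1.637370e-02 * 19.3 / 1.11 = 0.28470 cm^3
Specific pore volume V_pore = V_liq / m_sample = 0.28470 / 1.55
V_pore = 0.1837 cm^3/g

0.1837


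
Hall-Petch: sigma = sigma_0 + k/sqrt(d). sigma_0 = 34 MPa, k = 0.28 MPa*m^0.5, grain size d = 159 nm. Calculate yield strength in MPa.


d = 159 nm = 1.59e-07 m
sqrt(d) = 0.000398748
Hall-Petch contribution = k / sqrt(d) = 0.28 / 0.000398748 = 702.2 MPa
sigma = sigma_0 + k/sqrt(d) = 34 + 702.2 = 736.2 MPa

736.2


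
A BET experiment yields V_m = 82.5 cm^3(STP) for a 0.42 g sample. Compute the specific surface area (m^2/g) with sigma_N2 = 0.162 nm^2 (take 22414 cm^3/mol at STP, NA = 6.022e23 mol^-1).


Number of moles in monolayer = V_m / 22414 = 82.5 / 22414 = 0.00368074
Number of molecules = moles * NA = 0.00368074 * 6.022e23
SA = molecules * sigma / mass
SA = (82.5 / 22414) * 6.022e23 * 0.162e-18 / 0.42
SA = 855.0 m^2/g

855.0


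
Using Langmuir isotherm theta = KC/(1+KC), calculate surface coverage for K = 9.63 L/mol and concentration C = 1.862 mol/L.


Langmuir isotherm: theta = K*C / (1 + K*C)
K*C = 9.63 * 1.862 = 17.93106
theta = 17.93106 / (1 + 17.93106) = 17.93106 / 18.93106
theta = 0.9472

0.9472


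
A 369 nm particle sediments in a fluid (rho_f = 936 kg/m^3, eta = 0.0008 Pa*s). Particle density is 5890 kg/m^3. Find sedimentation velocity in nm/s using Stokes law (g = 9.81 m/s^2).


Radius R = 369/2 nm = 1.845e-07 m
Density difference = 5890 - 936 = 4954 kg/m^3
v = 2 * R^2 * (rho_p - rho_f) * g / (9 * eta)
v = 2 * (1.845e-07)^2 * 4954 * 9.81 / (9 * 0.0008)
v = 4.59531e-07 m/s = 459.5315 nm/s

459.5315


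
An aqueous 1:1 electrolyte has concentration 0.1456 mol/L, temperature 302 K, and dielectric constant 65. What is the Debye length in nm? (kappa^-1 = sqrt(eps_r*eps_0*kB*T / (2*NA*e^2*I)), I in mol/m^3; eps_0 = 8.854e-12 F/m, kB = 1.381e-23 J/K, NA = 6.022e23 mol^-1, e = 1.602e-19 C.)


Ionic strength I = 0.1456 * 1^2 * 1000 = 145.6 mol/m^3
kappa^-1 = sqrt(65 * 8.854e-12 * 1.381e-23 * 302 / (2 * 6.022e23 * (1.602e-19)^2 * 145.6))
kappa^-1 = 0.73 nm

0.73


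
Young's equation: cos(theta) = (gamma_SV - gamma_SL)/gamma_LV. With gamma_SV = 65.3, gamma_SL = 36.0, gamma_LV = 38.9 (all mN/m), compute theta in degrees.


cos(theta) = (gamma_SV - gamma_SL) / gamma_LV
cos(theta) = (65.3 - 36.0) / 38.9
cos(theta) = 0.753213
theta = arccos(0.753213) = 41.13 degrees

41.13


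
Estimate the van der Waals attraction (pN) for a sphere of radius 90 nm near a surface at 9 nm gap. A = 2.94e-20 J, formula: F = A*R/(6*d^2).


Convert to SI: R = 90 nm = 9e-08 m, d = 9 nm = 9e-09 m
F = A * R / (6 * d^2)
F = 2.94e-20 * 9e-08 / (6 * (9e-09)^2)
F = 5.44444e-12 N = 5.444 pN

5.444


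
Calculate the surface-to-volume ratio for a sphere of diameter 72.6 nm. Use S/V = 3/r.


Radius r = 72.6/2 = 36.3 nm
S/V = 3 / r = 3 / 36.3
S/V = 0.0826 nm^-1

0.0826


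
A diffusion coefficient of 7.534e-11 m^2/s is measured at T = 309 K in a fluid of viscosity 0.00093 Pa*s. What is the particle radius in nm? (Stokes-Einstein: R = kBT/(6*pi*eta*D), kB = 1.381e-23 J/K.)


Stokes-Einstein: R = kB*T / (6*pi*eta*D)
R = 1.381e-23 * 309 / (6 * pi * 0.00093 * 7.534e-11)
R = 3.23104e-09 m = 3.23 nm

3.23


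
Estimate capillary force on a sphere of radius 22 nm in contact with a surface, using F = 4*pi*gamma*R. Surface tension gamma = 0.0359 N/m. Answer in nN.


Convert radius: R = 22 nm = 2.2e-08 m
F = 4 * pi * gamma * R
F = 4 * pi * 0.0359 * 2.2e-08
F = 9.92492e-09 N = 9.9249 nN

9.9249


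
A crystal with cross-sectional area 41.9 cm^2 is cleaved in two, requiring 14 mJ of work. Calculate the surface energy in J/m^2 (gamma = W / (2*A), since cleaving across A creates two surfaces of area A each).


Convert: A = 41.9 cm^2 = 0.00419 m^2, W = 14 mJ = 0.014 J
Cleaving exposes two faces of area A, so total new surface = 2*A and gamma = W / (2*A)
gamma = 0.014 / (2 * 0.00419)
gamma = 1.671 J/m^2

1.671


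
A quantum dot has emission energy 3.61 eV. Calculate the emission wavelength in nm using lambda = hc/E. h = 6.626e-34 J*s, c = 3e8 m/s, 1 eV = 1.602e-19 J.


Convert energy: E = 3.61 eV = 3.61 * 1.602e-19 = 5.78322e-19 J
lambda = h*c / E = 6.626e-34 * 3e8 / 5.78322e-19
lambda = 3.43719e-07 m = 343.7 nm

343.7


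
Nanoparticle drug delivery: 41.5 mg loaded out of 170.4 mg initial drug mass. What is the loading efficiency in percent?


Drug loading efficiency = (drug loaded / drug initial) * 100
DLE = 41.5 / 170.4 * 100
DLE = 0.2435 * 100
DLE = 24.35%

24.35


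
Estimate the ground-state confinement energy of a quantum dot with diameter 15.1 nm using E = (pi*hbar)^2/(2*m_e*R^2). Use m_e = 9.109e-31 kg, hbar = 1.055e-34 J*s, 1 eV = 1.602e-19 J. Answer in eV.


Radius R = 15.1/2 = 7.55 nm = 7.55e-09 m
E = (pi * 1.055e-34)^2 / (2 * 9.109e-31 * (7.55e-09)^2)
E(J) = 1.05782e-21
E = E(J) / 1.602e-19 = 0.0066 eV

0.0066


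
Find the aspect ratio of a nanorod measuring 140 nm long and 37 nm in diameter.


Aspect ratio AR = length / diameter
AR = 140 / 37
AR = 3.78

3.78


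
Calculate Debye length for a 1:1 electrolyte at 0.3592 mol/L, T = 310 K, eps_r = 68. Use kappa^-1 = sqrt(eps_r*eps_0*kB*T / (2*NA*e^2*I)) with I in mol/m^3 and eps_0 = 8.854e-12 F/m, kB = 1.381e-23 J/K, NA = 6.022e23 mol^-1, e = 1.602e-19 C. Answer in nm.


Ionic strength I = 0.3592 * 1^2 * 1000 = 359.2 mol/m^3
kappa^-1 = sqrt(68 * 8.854e-12 * 1.381e-23 * 310 / (2 * 6.022e23 * (1.602e-19)^2 * 359.2))
kappa^-1 = 0.482 nm

0.482


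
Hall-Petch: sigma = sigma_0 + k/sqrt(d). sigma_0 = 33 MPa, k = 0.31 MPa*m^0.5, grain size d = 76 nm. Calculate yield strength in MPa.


d = 76 nm = 7.6e-08 m
sqrt(d) = 0.000275681
Hall-Petch contribution = k / sqrt(d) = 0.31 / 0.000275681 = 1124.5 MPa
sigma = sigma_0 + k/sqrt(d) = 33 + 1124.5 = 1157.5 MPa

1157.5


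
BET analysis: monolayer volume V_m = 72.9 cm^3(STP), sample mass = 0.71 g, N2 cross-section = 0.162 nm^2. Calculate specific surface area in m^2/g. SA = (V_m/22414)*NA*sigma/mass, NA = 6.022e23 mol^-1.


Number of moles in monolayer = V_m / 22414 = 72.9 / 22414 = 0.00325243
Number of molecules = moles * NA = 0.00325243 * 6.022e23
SA = molecules * sigma / mass
SA = (72.9 / 22414) * 6.022e23 * 0.162e-18 / 0.71
SA = 446.9 m^2/g

446.9


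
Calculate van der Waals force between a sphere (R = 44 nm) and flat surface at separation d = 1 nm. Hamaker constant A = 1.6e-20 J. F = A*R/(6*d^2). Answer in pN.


Convert to SI: R = 44 nm = 4.4e-08 m, d = 1 nm = 1e-09 m
F = A * R / (6 * d^2)
F = 1.6e-20 * 4.4e-08 / (6 * (1e-09)^2)
F = 1.17333e-10 N = 117.333 pN

117.333


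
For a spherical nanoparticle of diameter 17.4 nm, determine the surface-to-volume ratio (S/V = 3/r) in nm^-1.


Radius r = 17.4/2 = 8.7 nm
S/V = 3 / r = 3 / 8.7
S/V = 0.3448 nm^-1

0.3448


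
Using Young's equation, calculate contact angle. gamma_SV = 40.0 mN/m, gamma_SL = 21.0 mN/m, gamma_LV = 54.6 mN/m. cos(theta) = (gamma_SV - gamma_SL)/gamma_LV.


cos(theta) = (gamma_SV - gamma_SL) / gamma_LV
cos(theta) = (40.0 - 21.0) / 54.6
cos(theta) = 0.347985
theta = arccos(0.347985) = 69.64 degrees

69.64


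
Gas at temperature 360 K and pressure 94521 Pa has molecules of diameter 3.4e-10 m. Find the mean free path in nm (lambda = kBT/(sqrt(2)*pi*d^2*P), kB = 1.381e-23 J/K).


Mean free path: lambda = kB*T / (sqrt(2) * pi * d^2 * P)
lambda = 1.381e-23 * 360 / (sqrt(2) * pi * (3.4e-10)^2 * 94521)
lambda = 1.02411e-07 m
lambda = 102.41 nm

102.41


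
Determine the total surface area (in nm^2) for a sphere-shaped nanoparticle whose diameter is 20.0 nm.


Radius r = 20.0/2 = 10 nm
Surface area SA = 4 * pi * r^2
SA = 4 * pi * (10)^2
SA = 1256.64 nm^2

1256.64


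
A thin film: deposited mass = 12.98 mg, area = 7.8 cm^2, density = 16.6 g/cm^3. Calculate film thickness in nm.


Convert: m = 12.98 mg = 1.2980e-05 kg, A = 7.8 cm^2 = 7.8000e-04 m^2, rho = 16.6 g/cm^3 = 16600 kg/m^3
t = m / (A * rho)
t = 1.2980e-05 / (7.8000e-04 * 16600)
t = 1.0025e-06 m = 1002.5 nm

1002.5


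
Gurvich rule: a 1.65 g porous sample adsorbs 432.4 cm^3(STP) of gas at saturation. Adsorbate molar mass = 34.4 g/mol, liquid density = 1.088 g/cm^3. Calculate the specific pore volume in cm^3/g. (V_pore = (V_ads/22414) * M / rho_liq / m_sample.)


Moles adsorbed n = V_ads / 22414 = 432.4 / 22414 = 1.929151e-02 mol
Liquid volume V_liq = n * M / rho_liq = 1.929151e-02 * 34.4 / 1.088 = 0.60995 cm^3
Specific pore volume V_pore = V_liq / m_sample = 0.60995 / 1.65
V_pore = 0.3697 cm^3/g

0.3697


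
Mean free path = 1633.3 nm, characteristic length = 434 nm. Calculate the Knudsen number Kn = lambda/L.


Knudsen number Kn = lambda / L
Kn = 1633.3 / 434
Kn = 3.7634

3.7634


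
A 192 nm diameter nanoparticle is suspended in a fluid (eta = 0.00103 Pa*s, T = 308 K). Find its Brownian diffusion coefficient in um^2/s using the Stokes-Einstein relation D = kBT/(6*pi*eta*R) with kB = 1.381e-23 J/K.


Radius R = 192/2 = 96 nm = 9.6e-08 m
D = kB*T / (6*pi*eta*R)
D = 1.381e-23 * 308 / (6 * pi * 0.00103 * 9.6e-08)
D = 2.2821e-12 m^2/s = 2.282 um^2/s

2.282


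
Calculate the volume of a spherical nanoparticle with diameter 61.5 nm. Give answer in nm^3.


Radius r = 61.5/2 = 30.75 nm
Volume V = (4/3) * pi * r^3
V = (4/3) * pi * (30.75)^3
V = 121793.46 nm^3

121793.46


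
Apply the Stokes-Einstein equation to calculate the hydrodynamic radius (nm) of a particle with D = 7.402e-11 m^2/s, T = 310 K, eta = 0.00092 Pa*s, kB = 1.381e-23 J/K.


Stokes-Einstein: R = kB*T / (6*pi*eta*D)
R = 1.381e-23 * 310 / (6 * pi * 0.00092 * 7.402e-11)
R = 3.33517e-09 m = 3.34 nm

3.34


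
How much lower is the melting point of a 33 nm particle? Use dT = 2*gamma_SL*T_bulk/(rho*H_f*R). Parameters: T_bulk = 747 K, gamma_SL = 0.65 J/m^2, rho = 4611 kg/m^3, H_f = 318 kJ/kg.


Radius R = 33/2 = 16.5 nm = 1.65e-08 m
Convert H_f = 318 kJ/kg = 318000 J/kg
dT = 2 * gamma_SL * T_bulk / (rho * H_f * R)
dT = 2 * 0.65 * 747 / (4611 * 318000 * 1.65e-08)
dT = 40.1 K

40.1


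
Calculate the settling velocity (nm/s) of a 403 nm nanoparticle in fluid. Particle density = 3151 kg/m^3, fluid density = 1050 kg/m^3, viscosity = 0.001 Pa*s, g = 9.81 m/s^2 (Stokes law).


Radius R = 403/2 nm = 2.015e-07 m
Density difference = 3151 - 1050 = 2101 kg/m^3
v = 2 * R^2 * (rho_p - rho_f) * g / (9 * eta)
v = 2 * (2.015e-07)^2 * 2101 * 9.81 / (9 * 0.001)
v = 1.85966e-07 m/s = 185.9656 nm/s

185.9656


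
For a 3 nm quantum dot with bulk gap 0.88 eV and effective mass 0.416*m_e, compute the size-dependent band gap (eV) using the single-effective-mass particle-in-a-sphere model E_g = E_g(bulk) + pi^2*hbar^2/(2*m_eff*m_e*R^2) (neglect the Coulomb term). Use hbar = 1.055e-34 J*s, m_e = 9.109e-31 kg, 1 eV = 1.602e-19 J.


Radius R = 3/2 nm = 1.5e-09 m
Confinement energy dE = pi^2 * hbar^2 / (2 * m_eff * m_e * R^2)
dE = pi^2 * (1.055e-34)^2 / (2 * 0.416 * 9.109e-31 * (1.5e-09)^2) J, divided by 1.602e-19 J/eV
dE = 0.4021 eV
Total band gap = E_g(bulk) + dE = 0.88 + 0.4021 = 1.2821 eV

1.2821


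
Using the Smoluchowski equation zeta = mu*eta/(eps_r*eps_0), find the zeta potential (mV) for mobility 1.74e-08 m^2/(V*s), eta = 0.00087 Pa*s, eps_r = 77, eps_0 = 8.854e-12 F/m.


Smoluchowski equation: zeta = mu * eta / (eps_r * eps_0)
zeta = 1.74e-08 * 0.00087 / (77 * 8.854e-12)
zeta = 0.022204 V = 22.2 mV

22.2


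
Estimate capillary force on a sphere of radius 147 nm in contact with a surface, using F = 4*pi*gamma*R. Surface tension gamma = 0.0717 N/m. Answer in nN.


Convert radius: R = 147 nm = 1.47e-07 m
F = 4 * pi * gamma * R
F = 4 * pi * 0.0717 * 1.47e-07
F = 1.32448e-07 N = 132.4483 nN

132.4483


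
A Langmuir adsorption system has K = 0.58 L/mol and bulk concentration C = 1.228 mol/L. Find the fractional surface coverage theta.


Langmuir isotherm: theta = K*C / (1 + K*C)
K*C = 0.58 * 1.228 = 0.71224
theta = 0.71224 / (1 + 0.71224) = 0.71224 / 1.71224
theta = 0.416

0.416


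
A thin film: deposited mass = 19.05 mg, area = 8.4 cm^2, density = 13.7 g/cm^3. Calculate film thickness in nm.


Convert: m = 19.05 mg = 1.9050e-05 kg, A = 8.4 cm^2 = 8.4000e-04 m^2, rho = 13.7 g/cm^3 = 13700 kg/m^3
t = m / (A * rho)
t = 1.9050e-05 / (8.4000e-04 * 13700)
t = 1.6554e-06 m = 1655.4 nm

1655.4


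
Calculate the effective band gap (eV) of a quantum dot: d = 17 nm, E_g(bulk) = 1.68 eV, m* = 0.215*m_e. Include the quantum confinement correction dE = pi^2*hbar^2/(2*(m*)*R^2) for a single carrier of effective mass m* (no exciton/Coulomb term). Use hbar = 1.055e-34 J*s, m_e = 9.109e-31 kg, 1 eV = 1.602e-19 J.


Radius R = 17/2 nm = 8.5e-09 m
Confinement energy dE = pi^2 * hbar^2 / (2 * m_eff * m_e * R^2)
dE = pi^2 * (1.055e-34)^2 / (2 * 0.215 * 9.109e-31 * (8.5e-09)^2) J, divided by 1.602e-19 J/eV
dE = 0.0242 eV
Total band gap = E_g(bulk) + dE = 1.68 + 0.0242 = 1.7042 eV

1.7042


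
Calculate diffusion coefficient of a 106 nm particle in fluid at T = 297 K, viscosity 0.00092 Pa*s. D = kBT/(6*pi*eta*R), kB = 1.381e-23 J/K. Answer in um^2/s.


Radius R = 106/2 = 53 nm = 5.3e-08 m
D = kB*T / (6*pi*eta*R)
D = 1.381e-23 * 297 / (6 * pi * 0.00092 * 5.3e-08)
D = 4.46257e-12 m^2/s = 4.463 um^2/s

4.463


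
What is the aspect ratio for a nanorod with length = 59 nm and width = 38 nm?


Aspect ratio AR = length / diameter
AR = 59 / 38
AR = 1.55

1.55


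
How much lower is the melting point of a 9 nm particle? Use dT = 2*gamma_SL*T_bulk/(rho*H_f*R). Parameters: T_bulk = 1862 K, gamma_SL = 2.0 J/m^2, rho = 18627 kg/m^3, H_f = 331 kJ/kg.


Radius R = 9/2 = 4.5 nm = 4.5e-09 m
Convert H_f = 331 kJ/kg = 331000 J/kg
dT = 2 * gamma_SL * T_bulk / (rho * H_f * R)
dT = 2 * 2.0 * 1862 / (18627 * 331000 * 4.5e-09)
dT = 268.4 K

268.4


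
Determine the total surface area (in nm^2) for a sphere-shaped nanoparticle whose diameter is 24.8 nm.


Radius r = 24.8/2 = 12.4 nm
Surface area SA = 4 * pi * r^2
SA = 4 * pi * (12.4)^2
SA = 1932.21 nm^2

1932.21


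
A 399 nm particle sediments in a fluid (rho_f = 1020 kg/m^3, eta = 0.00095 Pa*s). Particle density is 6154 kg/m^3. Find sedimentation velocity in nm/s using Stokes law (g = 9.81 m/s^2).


Radius R = 399/2 nm = 1.995e-07 m
Density difference = 6154 - 1020 = 5134 kg/m^3
v = 2 * R^2 * (rho_p - rho_f) * g / (9 * eta)
v = 2 * (1.995e-07)^2 * 5134 * 9.81 / (9 * 0.00095)
v = 4.68894e-07 m/s = 468.8939 nm/s

468.8939


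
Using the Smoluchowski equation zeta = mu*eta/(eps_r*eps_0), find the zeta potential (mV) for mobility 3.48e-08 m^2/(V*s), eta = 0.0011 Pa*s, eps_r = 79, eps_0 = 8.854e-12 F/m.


Smoluchowski equation: zeta = mu * eta / (eps_r * eps_0)
zeta = 3.48e-08 * 0.0011 / (79 * 8.854e-12)
zeta = 0.054727 V = 54.73 mV

54.73


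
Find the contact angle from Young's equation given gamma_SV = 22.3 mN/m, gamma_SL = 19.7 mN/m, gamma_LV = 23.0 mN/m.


cos(theta) = (gamma_SV - gamma_SL) / gamma_LV
cos(theta) = (22.3 - 19.7) / 23.0
cos(theta) = 0.113043
theta = arccos(0.113043) = 83.51 degrees

83.51


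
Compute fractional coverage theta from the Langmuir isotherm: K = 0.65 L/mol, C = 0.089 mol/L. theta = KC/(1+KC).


Langmuir isotherm: theta = K*C / (1 + K*C)
K*C = 0.65 * 0.089 = 0.05785
theta = 0.05785 / (1 + 0.05785) = 0.05785 / 1.05785
theta = 0.0547

0.0547


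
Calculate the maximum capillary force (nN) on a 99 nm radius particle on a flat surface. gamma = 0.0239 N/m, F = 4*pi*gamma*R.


Convert radius: R = 99 nm = 9.9e-08 m
F = 4 * pi * gamma * R
F = 4 * pi * 0.0239 * 9.9e-08
F = 2.97333e-08 N = 29.7333 nN

29.7333


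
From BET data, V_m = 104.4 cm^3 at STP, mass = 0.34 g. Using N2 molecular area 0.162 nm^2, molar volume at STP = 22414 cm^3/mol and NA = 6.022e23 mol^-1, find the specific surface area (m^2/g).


Number of moles in monolayer = V_m / 22414 = 104.4 / 22414 = 0.0046578
Number of molecules = moles * NA = 0.0046578 * 6.022e23
SA = molecules * sigma / mass
SA = (104.4 / 22414) * 6.022e23 * 0.162e-18 / 0.34
SA = 1336.5 m^2/g

1336.5


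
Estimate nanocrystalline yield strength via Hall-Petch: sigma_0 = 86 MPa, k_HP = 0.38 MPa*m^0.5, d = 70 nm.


d = 70 nm = 7e-08 m
sqrt(d) = 0.0002645751
Hall-Petch contribution = k / sqrt(d) = 0.38 / 0.0002645751 = 1436.3 MPa
sigma = sigma_0 + k/sqrt(d) = 86 + 1436.3 = 1522.3 MPa

1522.3


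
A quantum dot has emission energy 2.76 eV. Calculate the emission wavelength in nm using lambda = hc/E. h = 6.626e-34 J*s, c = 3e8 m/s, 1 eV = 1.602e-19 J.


Convert energy: E = 2.76 eV = 2.76 * 1.602e-19 = 4.42152e-19 J
lambda = h*c / E = 6.626e-34 * 3e8 / 4.42152e-19
lambda = 4.49574e-07 m = 449.6 nm

449.6


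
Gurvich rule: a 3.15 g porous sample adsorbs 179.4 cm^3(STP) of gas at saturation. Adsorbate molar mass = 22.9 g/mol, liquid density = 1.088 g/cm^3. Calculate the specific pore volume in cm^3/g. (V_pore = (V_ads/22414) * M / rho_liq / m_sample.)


Moles adsorbed n = V_ads / 22414 = 179.4 / 22414 = 8.003926e-03 mol
Liquid volume V_liq = n * M / rho_liq = 8.003926e-03 * 22.9 / 1.088 = 0.16846 cm^3
Specific pore volume V_pore = V_liq / m_sample = 0.16846 / 3.15
V_pore = 0.0535 cm^3/g

0.0535


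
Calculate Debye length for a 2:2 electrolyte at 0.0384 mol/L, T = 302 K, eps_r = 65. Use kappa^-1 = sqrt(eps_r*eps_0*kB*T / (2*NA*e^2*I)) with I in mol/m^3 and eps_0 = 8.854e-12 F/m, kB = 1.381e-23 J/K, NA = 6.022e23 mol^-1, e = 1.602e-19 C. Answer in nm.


Ionic strength I = 0.0384 * 2^2 * 1000 = 153.6 mol/m^3
kappa^-1 = sqrt(65 * 8.854e-12 * 1.381e-23 * 302 / (2 * 6.022e23 * (1.602e-19)^2 * 153.6))
kappa^-1 = 0.711 nm

0.711


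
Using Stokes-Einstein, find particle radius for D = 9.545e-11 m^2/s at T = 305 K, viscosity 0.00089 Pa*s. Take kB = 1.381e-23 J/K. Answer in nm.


Stokes-Einstein: R = kB*T / (6*pi*eta*D)
R = 1.381e-23 * 305 / (6 * pi * 0.00089 * 9.545e-11)
R = 2.63043e-09 m = 2.63 nm

2.63


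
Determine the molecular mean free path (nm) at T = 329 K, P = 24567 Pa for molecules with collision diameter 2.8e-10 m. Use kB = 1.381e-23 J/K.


Mean free path: lambda = kB*T / (sqrt(2) * pi * d^2 * P)
lambda = 1.381e-23 * 329 / (sqrt(2) * pi * (2.8e-10)^2 * 24567)
lambda = 5.30954e-07 m
lambda = 530.95 nm

530.95


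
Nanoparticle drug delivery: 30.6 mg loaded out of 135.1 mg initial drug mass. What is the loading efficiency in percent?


Drug loading efficiency = (drug loaded / drug initial) * 100
DLE = 30.6 / 135.1 * 100
DLE = 0.2265 * 100
DLE = 22.65%

22.65


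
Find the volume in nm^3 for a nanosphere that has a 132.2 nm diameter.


Radius r = 132.2/2 = 66.1 nm
Volume V = (4/3) * pi * r^3
V = (4/3) * pi * (66.1)^3
V = 1209742.64 nm^3

1209742.64


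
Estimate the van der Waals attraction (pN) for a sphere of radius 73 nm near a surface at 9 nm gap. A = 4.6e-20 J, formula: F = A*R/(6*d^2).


Convert to SI: R = 73 nm = 7.3e-08 m, d = 9 nm = 9e-09 m
F = A * R / (6 * d^2)
F = 4.6e-20 * 7.3e-08 / (6 * (9e-09)^2)
F = 6.90947e-12 N = 6.909 pN

6.909


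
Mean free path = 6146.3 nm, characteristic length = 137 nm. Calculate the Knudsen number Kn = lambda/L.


Knudsen number Kn = lambda / L
Kn = 6146.3 / 137
Kn = 44.8635

44.8635


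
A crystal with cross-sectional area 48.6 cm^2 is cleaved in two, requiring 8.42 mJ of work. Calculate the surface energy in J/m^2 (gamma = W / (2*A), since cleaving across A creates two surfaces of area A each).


Convert: A = 48.6 cm^2 = 0.00486 m^2, W = 8.42 mJ = 0.00842 J
Cleaving exposes two faces of area A, so total new surface = 2*A and gamma = W / (2*A)
gamma = 0.00842 / (2 * 0.00486)
gamma = 0.866 J/m^2

0.866


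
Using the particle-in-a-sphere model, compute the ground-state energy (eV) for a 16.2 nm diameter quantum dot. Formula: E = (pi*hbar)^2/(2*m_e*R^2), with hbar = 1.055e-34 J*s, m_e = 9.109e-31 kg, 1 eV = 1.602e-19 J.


Radius R = 16.2/2 = 8.1 nm = 8.1e-09 m
E = (pi * 1.055e-34)^2 / (2 * 9.109e-31 * (8.1e-09)^2)
E(J) = 9.19039e-22
E = E(J) / 1.602e-19 = 0.0057 eV

0.0057


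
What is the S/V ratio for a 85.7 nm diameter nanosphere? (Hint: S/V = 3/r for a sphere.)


Radius r = 85.7/2 = 42.85 nm
S/V = 3 / r = 3 / 42.85
S/V = 0.07 nm^-1

0.07


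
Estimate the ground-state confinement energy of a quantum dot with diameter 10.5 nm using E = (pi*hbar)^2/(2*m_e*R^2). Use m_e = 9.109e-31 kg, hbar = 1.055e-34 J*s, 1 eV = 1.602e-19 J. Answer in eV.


Radius R = 10.5/2 = 5.25 nm = 5.25e-09 m
E = (pi * 1.055e-34)^2 / (2 * 9.109e-31 * (5.25e-09)^2)
E(J) = 2.18769e-21
E = E(J) / 1.602e-19 = 0.0137 eV

0.0137


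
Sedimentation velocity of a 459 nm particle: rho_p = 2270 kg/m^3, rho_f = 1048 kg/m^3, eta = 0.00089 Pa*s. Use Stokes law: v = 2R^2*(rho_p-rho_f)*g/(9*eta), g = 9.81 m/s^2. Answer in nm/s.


Radius R = 459/2 nm = 2.295e-07 m
Density difference = 2270 - 1048 = 1222 kg/m^3
v = 2 * R^2 * (rho_p - rho_f) * g / (9 * eta)
v = 2 * (2.295e-07)^2 * 1222 * 9.81 / (9 * 0.00089)
v = 1.57653e-07 m/s = 157.6533 nm/s

157.6533


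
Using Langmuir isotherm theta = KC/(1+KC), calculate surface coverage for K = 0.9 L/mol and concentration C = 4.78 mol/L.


Langmuir isotherm: theta = K*C / (1 + K*C)
K*C = 0.9 * 4.78 = 4.302
theta = 4.302 / (1 + 4.302) = 4.302 / 5.302
theta = 0.8114

0.8114


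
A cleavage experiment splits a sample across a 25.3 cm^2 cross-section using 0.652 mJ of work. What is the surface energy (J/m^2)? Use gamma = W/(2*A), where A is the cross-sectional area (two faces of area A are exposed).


Convert: A = 25.3 cm^2 = 0.00253 m^2, W = 0.652 mJ = 0.000652 J
Cleaving exposes two faces of area A, so total new surface = 2*A and gamma = W / (2*A)
gamma = 0.000652 / (2 * 0.00253)
gamma = 0.129 J/m^2

0.129


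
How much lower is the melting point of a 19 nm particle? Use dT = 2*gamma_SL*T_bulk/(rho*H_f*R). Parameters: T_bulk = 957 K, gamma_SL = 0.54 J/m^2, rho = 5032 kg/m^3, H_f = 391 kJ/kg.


Radius R = 19/2 = 9.5 nm = 9.5e-09 m
Convert H_f = 391 kJ/kg = 391000 J/kg
dT = 2 * gamma_SL * T_bulk / (rho * H_f * R)
dT = 2 * 0.54 * 957 / (5032 * 391000 * 9.5e-09)
dT = 55.3 K

55.3


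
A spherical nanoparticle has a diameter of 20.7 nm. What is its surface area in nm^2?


Radius r = 20.7/2 = 10.35 nm
Surface area SA = 4 * pi * r^2
SA = 4 * pi * (10.35)^2
SA = 1346.14 nm^2

1346.14


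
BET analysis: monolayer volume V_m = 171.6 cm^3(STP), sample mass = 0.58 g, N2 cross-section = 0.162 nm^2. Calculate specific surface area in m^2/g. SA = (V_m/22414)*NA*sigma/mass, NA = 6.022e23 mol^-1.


Number of moles in monolayer = V_m / 22414 = 171.6 / 22414 = 0.00765593
Number of molecules = moles * NA = 0.00765593 * 6.022e23
SA = molecules * sigma / mass
SA = (171.6 / 22414) * 6.022e23 * 0.162e-18 / 0.58
SA = 1287.7 m^2/g

1287.7


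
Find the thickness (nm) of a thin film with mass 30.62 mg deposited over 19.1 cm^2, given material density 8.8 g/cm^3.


Convert: m = 30.62 mg = 3.0620e-05 kg, A = 19.1 cm^2 = 1.9100e-03 m^2, rho = 8.8 g/cm^3 = 8800 kg/m^3
t = m / (A * rho)
t = 3.0620e-05 / (1.9100e-03 * 8800)
t = 1.8218e-06 m = 1821.8 nm

1821.8


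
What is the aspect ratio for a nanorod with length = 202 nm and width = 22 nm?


Aspect ratio AR = length / diameter
AR = 202 / 22
AR = 9.18

9.18


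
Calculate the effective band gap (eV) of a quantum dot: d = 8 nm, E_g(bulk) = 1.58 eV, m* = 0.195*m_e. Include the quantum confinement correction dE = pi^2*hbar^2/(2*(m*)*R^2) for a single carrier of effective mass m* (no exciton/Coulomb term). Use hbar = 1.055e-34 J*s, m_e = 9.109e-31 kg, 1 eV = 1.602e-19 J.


Radius R = 8/2 nm = 4e-09 m
Confinement energy dE = pi^2 * hbar^2 / (2 * m_eff * m_e * R^2)
dE = pi^2 * (1.055e-34)^2 / (2 * 0.195 * 9.109e-31 * (4e-09)^2) J, divided by 1.602e-19 J/eV
dE = 0.1206 eV
Total band gap = E_g(bulk) + dE = 1.58 + 0.1206 = 1.7006 eV

1.7006


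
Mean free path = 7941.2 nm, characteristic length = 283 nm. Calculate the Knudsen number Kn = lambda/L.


Knudsen number Kn = lambda / L
Kn = 7941.2 / 283
Kn = 28.0608

28.0608


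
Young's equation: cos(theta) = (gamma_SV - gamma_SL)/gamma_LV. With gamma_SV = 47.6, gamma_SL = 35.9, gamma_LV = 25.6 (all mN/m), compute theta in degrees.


cos(theta) = (gamma_SV - gamma_SL) / gamma_LV
cos(theta) = (47.6 - 35.9) / 25.6
cos(theta) = 0.457031
theta = arccos(0.457031) = 62.8 degrees

62.8


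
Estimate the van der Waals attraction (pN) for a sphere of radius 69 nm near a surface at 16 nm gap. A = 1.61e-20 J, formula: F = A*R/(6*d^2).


Convert to SI: R = 69 nm = 6.9e-08 m, d = 16 nm = 1.6e-08 m
F = A * R / (6 * d^2)
F = 1.61e-20 * 6.9e-08 / (6 * (1.6e-08)^2)
F = 7.23242e-13 N = 0.723 pN

0.723


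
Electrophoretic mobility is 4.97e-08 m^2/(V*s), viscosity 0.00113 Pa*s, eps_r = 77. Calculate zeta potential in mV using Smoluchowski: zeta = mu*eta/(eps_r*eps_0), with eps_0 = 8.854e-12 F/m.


Smoluchowski equation: zeta = mu * eta / (eps_r * eps_0)
zeta = 4.97e-08 * 0.00113 / (77 * 8.854e-12)
zeta = 0.082377 V = 82.38 mV

82.38


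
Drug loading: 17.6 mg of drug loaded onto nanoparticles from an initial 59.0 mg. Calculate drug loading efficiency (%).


Drug loading efficiency = (drug loaded / drug initial) * 100
DLE = 17.6 / 59.0 * 100
DLE = 0.2983 * 100
DLE = 29.83%

29.83


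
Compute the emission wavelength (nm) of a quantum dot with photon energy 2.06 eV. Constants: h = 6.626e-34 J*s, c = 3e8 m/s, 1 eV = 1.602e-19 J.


Convert energy: E = 2.06 eV = 2.06 * 1.602e-19 = 3.30012e-19 J
lambda = h*c / E = 6.626e-34 * 3e8 / 3.30012e-19
lambda = 6.02342e-07 m = 602.3 nm

602.3


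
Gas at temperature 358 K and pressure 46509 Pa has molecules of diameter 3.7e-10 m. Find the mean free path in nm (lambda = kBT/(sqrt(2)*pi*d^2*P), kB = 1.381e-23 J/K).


Mean free path: lambda = kB*T / (sqrt(2) * pi * d^2 * P)
lambda = 1.381e-23 * 358 / (sqrt(2) * pi * (3.7e-10)^2 * 46509)
lambda = 1.74772e-07 m
lambda = 174.77 nm

174.77
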